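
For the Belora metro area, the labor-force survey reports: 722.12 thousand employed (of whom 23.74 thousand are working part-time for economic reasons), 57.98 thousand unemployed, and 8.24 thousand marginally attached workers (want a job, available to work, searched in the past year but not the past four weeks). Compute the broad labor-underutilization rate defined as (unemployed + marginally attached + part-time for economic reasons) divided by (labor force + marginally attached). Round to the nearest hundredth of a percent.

Labor force = 722.12 + 57.98 = 780.10 thousand.
Numerator = 57.98 + 8.24 + 23.74 = 89.96 thousand.
Denominator = 780.10 + 8.24 = 788.34 thousand.
Broad rate = 89.96 / 788.34 = 11.41%.

Broad underutilization rate ≈ 11.41%.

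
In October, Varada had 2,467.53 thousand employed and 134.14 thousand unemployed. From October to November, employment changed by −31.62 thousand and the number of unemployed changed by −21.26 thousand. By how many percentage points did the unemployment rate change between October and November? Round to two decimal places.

The unemployment rate changed by −0.73 percentage points.

October: labor force = 2,467.53 + 134.14 = 2,601.67; u = 134.14/2,601.67 = 5.16%.
November: labor force = 2,435.91 + 112.88 = 2,548.79; u = 112.88/2,548.79 = 4.43%.
Change = 4.43% − 5.16% = −0.73 pp.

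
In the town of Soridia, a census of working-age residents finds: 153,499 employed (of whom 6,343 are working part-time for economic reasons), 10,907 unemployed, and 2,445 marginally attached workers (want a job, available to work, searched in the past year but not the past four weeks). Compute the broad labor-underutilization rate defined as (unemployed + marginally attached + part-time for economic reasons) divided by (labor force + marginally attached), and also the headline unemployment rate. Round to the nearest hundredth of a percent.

Broad underutilization rate ≈ 11.80%; headline unemployment rate ≈ 6.63%.

Labor force = 153,499 + 10,907 = 164,406.
Numerator = 10,907 + 2,445 + 6,343 = 19,695.
Denominator = 164,406 + 2,445 = 166,851.
Broad rate = 19,695 / 166,851 = 11.80%.
Headline unemployment rate = 10,907 / 164,406 = 6.63%.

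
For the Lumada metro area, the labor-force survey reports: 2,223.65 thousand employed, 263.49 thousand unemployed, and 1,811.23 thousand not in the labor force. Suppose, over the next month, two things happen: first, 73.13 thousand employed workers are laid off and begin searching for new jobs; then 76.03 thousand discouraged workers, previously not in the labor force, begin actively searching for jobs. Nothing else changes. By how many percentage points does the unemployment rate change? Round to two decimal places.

Initially, labor force = 2,223.65 + 263.49 = 2,487.14 thousand, so u = 263.49/2,487.14 = 10.59%.
After the first change, employed falls and unemployed rises by 73.13; labor force unchanged → E = 2,150.52, U = 336.62, labor force = 2,487.14 thousand.
After the second change, unemployed and labor force both rise by 76.03 → E = 2,150.52, U = 412.65, labor force = 2,563.17 thousand.
New unemployment rate = 412.65 / 2,563.17 = 16.10%.
Change = 16.10% − 10.59% = +5.51 percentage points.

The unemployment rate changes by +5.51 percentage points.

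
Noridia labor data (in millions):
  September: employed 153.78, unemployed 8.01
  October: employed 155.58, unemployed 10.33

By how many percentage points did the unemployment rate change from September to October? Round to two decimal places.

The unemployment rate changed by +1.28 percentage points.

September: labor force = 153.78 + 8.01 = 161.79; u = 8.01/161.79 = 4.95%.
October: labor force = 155.58 + 10.33 = 165.91; u = 10.33/165.91 = 6.23%.
Change = 6.23% − 4.95% = +1.28 pp.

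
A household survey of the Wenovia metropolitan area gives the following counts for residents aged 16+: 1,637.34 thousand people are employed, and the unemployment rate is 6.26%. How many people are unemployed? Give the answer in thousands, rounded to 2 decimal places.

About 109.34 thousand are unemployed.

Let U be the number unemployed. The labor force is E + U, and U/(E+U) = 0.0626.
So U = 0.0626 × 1,637.34 / (1 − 0.0626) = 102.4975 / 0.9374 ≈ 109.34 thousand.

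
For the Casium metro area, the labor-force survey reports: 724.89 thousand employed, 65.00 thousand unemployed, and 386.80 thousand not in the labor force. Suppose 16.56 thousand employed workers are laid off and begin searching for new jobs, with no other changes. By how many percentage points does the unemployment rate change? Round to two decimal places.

The unemployment rate changes by +2.10 percentage points.

Initially, labor force = 724.89 + 65.00 = 789.89 thousand, so u = 65.00/789.89 = 8.23%.
After the change, employed falls and unemployed rises by 16.56; labor force unchanged → E = 708.33, U = 81.56, labor force = 789.89 thousand.
New unemployment rate = 81.56 / 789.89 = 10.33%.
Change = 10.33% − 8.23% = +2.10 percentage points.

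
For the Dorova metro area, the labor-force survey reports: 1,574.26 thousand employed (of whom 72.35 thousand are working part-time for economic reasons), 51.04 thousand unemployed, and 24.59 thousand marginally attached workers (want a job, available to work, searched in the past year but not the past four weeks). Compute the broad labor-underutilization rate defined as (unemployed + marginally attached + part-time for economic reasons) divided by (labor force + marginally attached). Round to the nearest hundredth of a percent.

Broad underutilization rate ≈ 8.97%.

Labor force = 1,574.26 + 51.04 = 1,625.30 thousand.
Numerator = 51.04 + 24.59 + 72.35 = 147.98 thousand.
Denominator = 1,625.30 + 24.59 = 1,649.89 thousand.
Broad rate = 147.98 / 1,649.89 = 8.97%.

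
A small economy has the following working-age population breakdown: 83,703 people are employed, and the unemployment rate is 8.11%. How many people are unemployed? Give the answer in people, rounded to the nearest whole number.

Let U be the number unemployed. The labor force is E + U, and U/(E+U) = 0.0811.
So U = 0.0811 × 83,703 / (1 − 0.0811) = 6788.31 / 0.9189 ≈ 7,387.

About 7,387 are unemployed.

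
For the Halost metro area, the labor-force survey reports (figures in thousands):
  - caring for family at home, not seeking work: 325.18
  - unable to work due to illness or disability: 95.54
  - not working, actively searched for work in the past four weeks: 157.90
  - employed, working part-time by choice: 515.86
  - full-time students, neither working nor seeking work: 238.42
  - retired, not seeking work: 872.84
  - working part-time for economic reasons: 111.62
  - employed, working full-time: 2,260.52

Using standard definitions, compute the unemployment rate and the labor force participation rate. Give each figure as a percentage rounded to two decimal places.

Unemployment rate ≈ 5.18%; labor force participation rate ≈ 66.54%.

Employed = 515.86 + 111.62 + 2,260.52 = 2,888.00 thousand (anyone who worked, including part-time for economic reasons, counts as employed).
Unemployed = 157.90 thousand.
Labor force = 2,888.00 + 157.90 = 3,045.90 thousand.
Not in labor force = 325.18 + 95.54 + 238.42 + 872.84 = 1,531.98 thousand (those not working and not actively searching are outside the labor force).
Civilian working-age population = 3,045.90 + 1,531.98 = 4,577.88 thousand.
Unemployment rate = 157.90 / 3,045.90 = 5.18%.
Labor force participation rate = 3,045.90 / 4,577.88 = 66.54%.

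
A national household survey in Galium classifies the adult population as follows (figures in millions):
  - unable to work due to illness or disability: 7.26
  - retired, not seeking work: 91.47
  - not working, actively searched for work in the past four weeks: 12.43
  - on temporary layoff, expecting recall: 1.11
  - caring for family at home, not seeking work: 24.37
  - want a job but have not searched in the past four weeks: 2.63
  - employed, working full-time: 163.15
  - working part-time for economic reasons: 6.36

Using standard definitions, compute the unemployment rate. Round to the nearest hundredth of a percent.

Unemployment rate ≈ 7.40%.

Employed = 163.15 + 6.36 = 169.51 million (anyone who worked, including part-time for economic reasons, counts as employed).
Unemployed = 12.43 + 1.11 = 13.54 million (jobless and actively searching, or on temporary layoff).
Labor force = 169.51 + 13.54 = 183.05 million.
Unemployment rate = 13.54 / 183.05 = 7.40%.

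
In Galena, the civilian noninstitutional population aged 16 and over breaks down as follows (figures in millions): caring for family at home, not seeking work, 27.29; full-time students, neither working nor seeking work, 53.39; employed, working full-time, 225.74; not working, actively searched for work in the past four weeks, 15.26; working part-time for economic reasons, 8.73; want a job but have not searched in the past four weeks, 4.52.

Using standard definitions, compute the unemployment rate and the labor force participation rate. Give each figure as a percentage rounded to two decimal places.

Unemployment rate ≈ 6.11%; labor force participation rate ≈ 74.56%.

Employed = 225.74 + 8.73 = 234.47 million (anyone who worked, including part-time for economic reasons, counts as employed).
Unemployed = 15.26 million.
Labor force = 234.47 + 15.26 = 249.73 million.
Not in labor force = 27.29 + 53.39 + 4.52 = 85.20 million (those not working and not actively searching are outside the labor force — including those who want a job but have given up searching).
Civilian working-age population = 249.73 + 85.20 = 334.93 million.
Unemployment rate = 15.26 / 249.73 = 6.11%.
Labor force participation rate = 249.73 / 334.93 = 74.56%.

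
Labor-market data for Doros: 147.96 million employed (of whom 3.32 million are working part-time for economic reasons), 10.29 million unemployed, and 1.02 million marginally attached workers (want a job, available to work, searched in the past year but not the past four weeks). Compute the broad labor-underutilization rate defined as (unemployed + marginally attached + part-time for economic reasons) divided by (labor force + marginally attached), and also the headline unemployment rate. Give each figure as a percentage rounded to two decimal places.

Labor force = 147.96 + 10.29 = 158.25 million.
Numerator = 10.29 + 1.02 + 3.32 = 14.63 million.
Denominator = 158.25 + 1.02 = 159.27 million.
Broad rate = 14.63 / 159.27 = 9.19%.
Headline unemployment rate = 10.29 / 158.25 = 6.50%.

Broad underutilization rate ≈ 9.19%; headline unemployment rate ≈ 6.50%.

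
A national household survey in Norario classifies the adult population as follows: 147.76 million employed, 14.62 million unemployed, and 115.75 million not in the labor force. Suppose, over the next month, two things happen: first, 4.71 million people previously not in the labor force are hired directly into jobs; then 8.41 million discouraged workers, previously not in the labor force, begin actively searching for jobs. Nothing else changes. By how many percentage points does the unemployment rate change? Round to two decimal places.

The unemployment rate changes by +4.12 percentage points.

Initially, labor force = 147.76 + 14.62 = 162.38 million, so u = 14.62/162.38 = 9.00%.
After the first change, employed and labor force both rise by 4.71; unemployed unchanged → E = 152.47, U = 14.62, labor force = 167.09 million.
After the second change, unemployed and labor force both rise by 8.41 → E = 152.47, U = 23.03, labor force = 175.50 million.
New unemployment rate = 23.03 / 175.50 = 13.12%.
Change = 13.12% − 9.00% = +4.12 percentage points.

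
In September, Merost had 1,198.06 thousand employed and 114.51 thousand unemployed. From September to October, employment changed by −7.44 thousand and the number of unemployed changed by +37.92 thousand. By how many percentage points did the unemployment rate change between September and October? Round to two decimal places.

The unemployment rate changed by +2.63 percentage points.

September: labor force = 1,198.06 + 114.51 = 1,312.57; u = 114.51/1,312.57 = 8.72%.
October: labor force = 1,190.62 + 152.43 = 1,343.05; u = 152.43/1,343.05 = 11.35%.
Change = 11.35% − 8.72% = +2.63 pp.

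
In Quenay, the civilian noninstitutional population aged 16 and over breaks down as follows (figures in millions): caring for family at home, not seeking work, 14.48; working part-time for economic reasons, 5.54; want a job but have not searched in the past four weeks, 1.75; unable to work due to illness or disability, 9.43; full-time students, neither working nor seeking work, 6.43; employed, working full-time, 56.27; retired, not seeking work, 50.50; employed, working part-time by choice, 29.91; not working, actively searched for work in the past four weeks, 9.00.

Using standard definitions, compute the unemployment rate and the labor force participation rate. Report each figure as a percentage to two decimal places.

Employed = 5.54 + 56.27 + 29.91 = 91.72 million (anyone who worked, including part-time for economic reasons, counts as employed).
Unemployed = 9.00 million.
Labor force = 91.72 + 9.00 = 100.72 million.
Not in labor force = 14.48 + 1.75 + 9.43 + 6.43 + 50.50 = 82.59 million (those not working and not actively searching are outside the labor force — including those who want a job but have given up searching).
Civilian working-age population = 100.72 + 82.59 = 183.31 million.
Unemployment rate = 9.00 / 100.72 = 8.94%.
Labor force participation rate = 100.72 / 183.31 = 54.95%.

Unemployment rate ≈ 8.94%; labor force participation rate ≈ 54.95%.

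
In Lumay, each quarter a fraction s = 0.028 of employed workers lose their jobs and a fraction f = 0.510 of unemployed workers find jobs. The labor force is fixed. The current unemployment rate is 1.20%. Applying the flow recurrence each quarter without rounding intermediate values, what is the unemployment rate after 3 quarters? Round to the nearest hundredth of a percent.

Unemployment rate after three quarters ≈ 4.81%.

With a fixed labor force, u_{t+1} = u_t + s·(1−u_t) − f·u_t = u_t·(1−s−f) + s.
Here 1−s−f = 0.462 and s = 0.028.
u_1 = 0.012000 × 0.462 + 0.028 = 0.033544.
u_2 = 0.033544 × 0.462 + 0.028 = 0.043497.
u_3 = 0.043497 × 0.462 + 0.028 = 0.048096.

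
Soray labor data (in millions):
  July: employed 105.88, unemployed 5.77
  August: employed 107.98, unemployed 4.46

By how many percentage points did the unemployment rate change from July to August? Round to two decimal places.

July: labor force = 105.88 + 5.77 = 111.65; u = 5.77/111.65 = 5.17%.
August: labor force = 107.98 + 4.46 = 112.44; u = 4.46/112.44 = 3.97%.
Change = 3.97% − 5.17% = −1.20 pp.

The unemployment rate changed by −1.20 percentage points.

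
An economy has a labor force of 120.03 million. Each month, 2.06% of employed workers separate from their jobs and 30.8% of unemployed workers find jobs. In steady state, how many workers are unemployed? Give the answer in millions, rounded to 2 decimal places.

About 7.52 million are unemployed in steady state.

Steady-state unemployment rate u* = s/(s+f) = 2.06/(2.06+30.8) = 0.062690.
Unemployed = u* × labor force = 0.062690 × 120.03 ≈ 7.52 million.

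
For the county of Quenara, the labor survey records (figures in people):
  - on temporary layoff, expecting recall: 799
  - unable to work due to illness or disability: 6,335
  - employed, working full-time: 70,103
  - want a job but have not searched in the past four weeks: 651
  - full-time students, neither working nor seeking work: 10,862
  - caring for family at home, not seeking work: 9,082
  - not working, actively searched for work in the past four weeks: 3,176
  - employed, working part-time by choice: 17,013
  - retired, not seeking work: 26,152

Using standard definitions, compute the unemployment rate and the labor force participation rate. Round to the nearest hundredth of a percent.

Unemployment rate ≈ 4.36%; labor force participation rate ≈ 63.18%.

Employed = 70,103 + 17,013 = 87,116.
Unemployed = 799 + 3,176 = 3,975 (jobless and actively searching, or on temporary layoff).
Labor force = 87,116 + 3,975 = 91,091.
Not in labor force = 6,335 + 651 + 10,862 + 9,082 + 26,152 = 53,082 (those not working and not actively searching are outside the labor force — including those who want a job but have given up searching).
Civilian working-age population = 91,091 + 53,082 = 144,173.
Unemployment rate = 3,975 / 91,091 = 4.36%.
Labor force participation rate = 91,091 / 144,173 = 63.18%.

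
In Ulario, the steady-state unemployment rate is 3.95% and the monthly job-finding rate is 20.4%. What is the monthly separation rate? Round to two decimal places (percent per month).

From u* = s/(s+f): s = u·f/(1−u).
s = 0.0395 × 20.4 / (1 − 0.0395) = 0.8058 / 0.9605 ≈ 0.84% per month.

Separation rate ≈ 0.84% per month.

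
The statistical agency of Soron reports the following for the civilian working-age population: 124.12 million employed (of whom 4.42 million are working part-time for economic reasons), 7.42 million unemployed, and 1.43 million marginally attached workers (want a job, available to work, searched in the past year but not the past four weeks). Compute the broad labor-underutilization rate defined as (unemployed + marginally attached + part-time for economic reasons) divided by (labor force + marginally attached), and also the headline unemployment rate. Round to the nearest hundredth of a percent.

Broad underutilization rate ≈ 9.98%; headline unemployment rate ≈ 5.64%.

Labor force = 124.12 + 7.42 = 131.54 million.
Numerator = 7.42 + 1.43 + 4.42 = 13.27 million.
Denominator = 131.54 + 1.43 = 132.97 million.
Broad rate = 13.27 / 132.97 = 9.98%.
Headline unemployment rate = 7.42 / 131.54 = 5.64%.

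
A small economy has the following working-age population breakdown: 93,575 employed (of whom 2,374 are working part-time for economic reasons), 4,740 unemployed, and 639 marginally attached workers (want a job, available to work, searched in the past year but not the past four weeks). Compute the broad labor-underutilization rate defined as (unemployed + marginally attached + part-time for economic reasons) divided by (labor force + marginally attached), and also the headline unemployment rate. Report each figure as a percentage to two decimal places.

Labor force = 93,575 + 4,740 = 98,315.
Numerator = 4,740 + 639 + 2,374 = 7,753.
Denominator = 98,315 + 639 = 98,954.
Broad rate = 7,753 / 98,954 = 7.83%.
Headline unemployment rate = 4,740 / 98,315 = 4.82%.

Broad underutilization rate ≈ 7.83%; headline unemployment rate ≈ 4.82%.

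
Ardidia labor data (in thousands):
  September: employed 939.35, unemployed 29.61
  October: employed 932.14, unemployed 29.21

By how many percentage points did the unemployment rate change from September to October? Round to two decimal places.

The unemployment rate changed by −0.02 percentage points.

September: labor force = 939.35 + 29.61 = 968.96; u = 29.61/968.96 = 3.06%.
October: labor force = 932.14 + 29.21 = 961.35; u = 29.21/961.35 = 3.04%.
Change = 3.04% − 3.06% = −0.02 pp.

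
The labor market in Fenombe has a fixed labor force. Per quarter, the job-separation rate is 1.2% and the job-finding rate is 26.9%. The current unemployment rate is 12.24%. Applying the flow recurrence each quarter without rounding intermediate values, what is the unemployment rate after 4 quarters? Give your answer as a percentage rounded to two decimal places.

With a fixed labor force, u_{t+1} = u_t + s·(1−u_t) − f·u_t = u_t·(1−s−f) + s.
Here 1−s−f = 0.719 and s = 0.012.
u_1 = 0.122400 × 0.719 + 0.012 = 0.100006.
u_2 = 0.100006 × 0.719 + 0.012 = 0.083904.
u_3 = 0.083904 × 0.719 + 0.012 = 0.072327.
u_4 = 0.072327 × 0.719 + 0.012 = 0.064003.

Unemployment rate after four quarters ≈ 6.40%.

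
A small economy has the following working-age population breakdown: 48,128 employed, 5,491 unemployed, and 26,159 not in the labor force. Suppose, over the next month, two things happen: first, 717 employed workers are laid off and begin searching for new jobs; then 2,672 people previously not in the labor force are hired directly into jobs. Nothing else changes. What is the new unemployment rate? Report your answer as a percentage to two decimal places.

Initially, labor force = 48,128 + 5,491 = 53,619, so u = 5,491/53,619 = 10.24%.
After the first change, employed falls and unemployed rises by 717; labor force unchanged → E = 47,411, U = 6,208, labor force = 53,619.
After the second change, employed and labor force both rise by 2,672; unemployed unchanged → E = 50,083, U = 6,208, labor force = 56,291.
New unemployment rate = 6,208 / 56,291 = 11.03%.

New unemployment rate ≈ 11.03%.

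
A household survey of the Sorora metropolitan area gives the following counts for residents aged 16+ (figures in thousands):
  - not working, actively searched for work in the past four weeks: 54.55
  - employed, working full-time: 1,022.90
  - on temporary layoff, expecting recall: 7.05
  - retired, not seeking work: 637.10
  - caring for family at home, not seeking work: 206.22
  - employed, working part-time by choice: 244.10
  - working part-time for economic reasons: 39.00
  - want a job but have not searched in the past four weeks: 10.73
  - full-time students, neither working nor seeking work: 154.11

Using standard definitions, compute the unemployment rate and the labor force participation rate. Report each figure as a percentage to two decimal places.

Employed = 1,022.90 + 244.10 + 39.00 = 1,306.00 thousand (anyone who worked, including part-time for economic reasons, counts as employed).
Unemployed = 54.55 + 7.05 = 61.60 thousand (jobless and actively searching, or on temporary layoff).
Labor force = 1,306.00 + 61.60 = 1,367.60 thousand.
Not in labor force = 637.10 + 206.22 + 10.73 + 154.11 = 1,008.16 thousand (those not working and not actively searching are outside the labor force — including those who want a job but have given up searching).
Civilian working-age population = 1,367.60 + 1,008.16 = 2,375.76 thousand.
Unemployment rate = 61.60 / 1,367.60 = 4.50%.
Labor force participation rate = 1,367.60 / 2,375.76 = 57.56%.

Unemployment rate ≈ 4.50%; labor force participation rate ≈ 57.56%.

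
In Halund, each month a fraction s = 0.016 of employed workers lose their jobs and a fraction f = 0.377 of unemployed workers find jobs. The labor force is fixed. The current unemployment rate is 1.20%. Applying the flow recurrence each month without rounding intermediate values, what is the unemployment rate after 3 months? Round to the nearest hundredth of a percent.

With a fixed labor force, u_{t+1} = u_t + s·(1−u_t) − f·u_t = u_t·(1−s−f) + s.
Here 1−s−f = 0.607 and s = 0.016.
u_1 = 0.012000 × 0.607 + 0.016 = 0.023284.
u_2 = 0.023284 × 0.607 + 0.016 = 0.030133.
u_3 = 0.030133 × 0.607 + 0.016 = 0.034291.

Unemployment rate after three months ≈ 3.43%.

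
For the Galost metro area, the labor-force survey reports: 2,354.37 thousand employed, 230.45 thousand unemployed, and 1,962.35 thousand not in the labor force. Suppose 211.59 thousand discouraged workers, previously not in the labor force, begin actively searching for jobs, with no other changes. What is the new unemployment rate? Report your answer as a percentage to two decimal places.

Initially, labor force = 2,354.37 + 230.45 = 2,584.82 thousand, so u = 230.45/2,584.82 = 8.92%.
After the change, unemployed and labor force both rise by 211.59 → E = 2,354.37, U = 442.04, labor force = 2,796.41 thousand.
New unemployment rate = 442.04 / 2,796.41 = 15.81%.

New unemployment rate ≈ 15.81%.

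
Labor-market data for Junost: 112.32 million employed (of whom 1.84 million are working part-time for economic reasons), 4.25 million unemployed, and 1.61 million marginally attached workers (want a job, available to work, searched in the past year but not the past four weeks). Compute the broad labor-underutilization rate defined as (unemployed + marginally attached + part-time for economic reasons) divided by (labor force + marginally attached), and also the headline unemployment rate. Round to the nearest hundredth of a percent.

Labor force = 112.32 + 4.25 = 116.57 million.
Numerator = 4.25 + 1.61 + 1.84 = 7.70 million.
Denominator = 116.57 + 1.61 = 118.18 million.
Broad rate = 7.70 / 118.18 = 6.52%.
Headline unemployment rate = 4.25 / 116.57 = 3.65%.

Broad underutilization rate ≈ 6.52%; headline unemployment rate ≈ 3.65%.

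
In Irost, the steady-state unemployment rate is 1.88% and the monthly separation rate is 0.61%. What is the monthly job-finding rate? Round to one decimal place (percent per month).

Job-finding rate ≈ 31.8% per month.

From u* = s/(s+f): f = s·(1−u)/u.
f = 0.61 × (1 − 0.0188) / 0.0188 = 0.5985 / 0.0188 ≈ 31.8% per month.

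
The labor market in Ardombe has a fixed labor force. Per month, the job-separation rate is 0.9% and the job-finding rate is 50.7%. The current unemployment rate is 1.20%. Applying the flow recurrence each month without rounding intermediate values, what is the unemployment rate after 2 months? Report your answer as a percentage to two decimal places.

With a fixed labor force, u_{t+1} = u_t + s·(1−u_t) − f·u_t = u_t·(1−s−f) + s.
Here 1−s−f = 0.484 and s = 0.009.
u_1 = 0.012000 × 0.484 + 0.009 = 0.014808.
u_2 = 0.014808 × 0.484 + 0.009 = 0.016167.

Unemployment rate after two months ≈ 1.62%.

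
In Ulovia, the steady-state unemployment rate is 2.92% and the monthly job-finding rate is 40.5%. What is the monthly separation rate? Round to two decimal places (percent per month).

Separation rate ≈ 1.22% per month.

From u* = s/(s+f): s = u·f/(1−u).
s = 0.0292 × 40.5 / (1 − 0.0292) = 1.1826 / 0.9708 ≈ 1.22% per month.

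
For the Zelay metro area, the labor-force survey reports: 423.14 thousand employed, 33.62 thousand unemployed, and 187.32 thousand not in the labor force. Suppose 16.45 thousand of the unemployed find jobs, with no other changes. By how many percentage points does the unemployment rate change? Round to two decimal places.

The unemployment rate changes by −3.60 percentage points.

Initially, labor force = 423.14 + 33.62 = 456.76 thousand, so u = 33.62/456.76 = 7.36%.
After the change, unemployed falls and employed rises by 16.45; labor force unchanged → E = 439.59, U = 17.17, labor force = 456.76 thousand.
New unemployment rate = 17.17 / 456.76 = 3.76%.
Change = 3.76% − 7.36% = −3.60 percentage points.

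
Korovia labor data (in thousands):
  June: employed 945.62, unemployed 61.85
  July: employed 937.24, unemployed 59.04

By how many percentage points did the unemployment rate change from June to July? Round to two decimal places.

The unemployment rate changed by −0.21 percentage points.

June: labor force = 945.62 + 61.85 = 1,007.47; u = 61.85/1,007.47 = 6.14%.
July: labor force = 937.24 + 59.04 = 996.28; u = 59.04/996.28 = 5.93%.
Change = 5.93% − 6.14% = −0.21 pp.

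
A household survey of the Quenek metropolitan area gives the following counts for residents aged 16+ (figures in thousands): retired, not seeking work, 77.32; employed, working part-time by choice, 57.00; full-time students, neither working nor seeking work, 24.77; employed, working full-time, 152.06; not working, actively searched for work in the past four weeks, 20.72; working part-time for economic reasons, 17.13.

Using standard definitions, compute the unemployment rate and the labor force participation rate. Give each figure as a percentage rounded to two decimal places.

Unemployment rate ≈ 8.39%; labor force participation rate ≈ 70.75%.

Employed = 57.00 + 152.06 + 17.13 = 226.19 thousand (anyone who worked, including part-time for economic reasons, counts as employed).
Unemployed = 20.72 thousand.
Labor force = 226.19 + 20.72 = 246.91 thousand.
Not in labor force = 77.32 + 24.77 = 102.09 thousand (those not working and not actively searching are outside the labor force).
Civilian working-age population = 246.91 + 102.09 = 349.00 thousand.
Unemployment rate = 20.72 / 246.91 = 8.39%.
Labor force participation rate = 246.91 / 349.00 = 70.75%.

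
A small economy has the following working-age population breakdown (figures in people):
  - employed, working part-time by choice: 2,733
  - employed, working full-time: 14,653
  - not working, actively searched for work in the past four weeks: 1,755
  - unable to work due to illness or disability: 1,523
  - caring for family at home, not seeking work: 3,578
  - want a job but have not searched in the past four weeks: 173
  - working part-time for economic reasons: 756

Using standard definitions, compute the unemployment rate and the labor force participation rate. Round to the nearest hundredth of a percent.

Unemployment rate ≈ 8.82%; labor force participation rate ≈ 79.05%.

Employed = 2,733 + 14,653 + 756 = 18,142 (anyone who worked, including part-time for economic reasons, counts as employed).
Unemployed = 1,755.
Labor force = 18,142 + 1,755 = 19,897.
Not in labor force = 1,523 + 3,578 + 173 = 5,274 (those not working and not actively searching are outside the labor force — including those who want a job but have given up searching).
Civilian working-age population = 19,897 + 5,274 = 25,171.
Unemployment rate = 1,755 / 19,897 = 8.82%.
Labor force participation rate = 19,897 / 25,171 = 79.05%.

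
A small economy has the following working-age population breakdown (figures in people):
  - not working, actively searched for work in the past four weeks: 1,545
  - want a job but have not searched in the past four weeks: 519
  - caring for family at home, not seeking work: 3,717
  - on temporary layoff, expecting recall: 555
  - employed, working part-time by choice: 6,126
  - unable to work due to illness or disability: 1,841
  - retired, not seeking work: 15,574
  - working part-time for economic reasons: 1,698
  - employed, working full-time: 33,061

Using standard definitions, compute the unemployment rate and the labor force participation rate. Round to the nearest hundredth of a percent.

Employed = 6,126 + 1,698 + 33,061 = 40,885 (anyone who worked, including part-time for economic reasons, counts as employed).
Unemployed = 1,545 + 555 = 2,100 (jobless and actively searching, or on temporary layoff).
Labor force = 40,885 + 2,100 = 42,985.
Not in labor force = 519 + 3,717 + 1,841 + 15,574 = 21,651 (those not working and not actively searching are outside the labor force — including those who want a job but have given up searching).
Civilian working-age population = 42,985 + 21,651 = 64,636.
Unemployment rate = 2,100 / 42,985 = 4.89%.
Labor force participation rate = 42,985 / 64,636 = 66.50%.

Unemployment rate ≈ 4.89%; labor force participation rate ≈ 66.50%.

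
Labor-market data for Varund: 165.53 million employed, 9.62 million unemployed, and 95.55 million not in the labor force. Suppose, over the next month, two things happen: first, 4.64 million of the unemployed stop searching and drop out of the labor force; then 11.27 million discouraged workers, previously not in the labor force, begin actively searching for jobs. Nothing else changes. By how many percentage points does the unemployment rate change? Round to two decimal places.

The unemployment rate changes by +3.45 percentage points.

Initially, labor force = 165.53 + 9.62 = 175.15 million, so u = 9.62/175.15 = 5.49%.
After the first change, unemployed and labor force both fall by 4.64 → E = 165.53, U = 4.98, labor force = 170.51 million.
After the second change, unemployed and labor force both rise by 11.27 → E = 165.53, U = 16.25, labor force = 181.78 million.
New unemployment rate = 16.25 / 181.78 = 8.94%.
Change = 8.94% − 5.49% = +3.45 percentage points.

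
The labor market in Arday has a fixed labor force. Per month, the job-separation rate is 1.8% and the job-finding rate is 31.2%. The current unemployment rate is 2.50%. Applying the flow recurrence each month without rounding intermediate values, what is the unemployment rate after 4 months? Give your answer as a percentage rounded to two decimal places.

Unemployment rate after four months ≈ 4.86%.

With a fixed labor force, u_{t+1} = u_t + s·(1−u_t) − f·u_t = u_t·(1−s−f) + s.
Here 1−s−f = 0.670 and s = 0.018.
u_1 = 0.025000 × 0.670 + 0.018 = 0.034750.
u_2 = 0.034750 × 0.670 + 0.018 = 0.041282.
u_3 = 0.041282 × 0.670 + 0.018 = 0.045659.
u_4 = 0.045659 × 0.670 + 0.018 = 0.048592.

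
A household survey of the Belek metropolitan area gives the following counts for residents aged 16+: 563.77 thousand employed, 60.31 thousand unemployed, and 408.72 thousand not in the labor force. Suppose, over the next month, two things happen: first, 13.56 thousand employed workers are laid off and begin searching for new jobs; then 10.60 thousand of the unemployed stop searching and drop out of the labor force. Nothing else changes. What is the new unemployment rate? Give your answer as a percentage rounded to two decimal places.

Initially, labor force = 563.77 + 60.31 = 624.08 thousand, so u = 60.31/624.08 = 9.66%.
After the first change, employed falls and unemployed rises by 13.56; labor force unchanged → E = 550.21, U = 73.87, labor force = 624.08 thousand.
After the second change, unemployed and labor force both fall by 10.60 → E = 550.21, U = 63.27, labor force = 613.48 thousand.
New unemployment rate = 63.27 / 613.48 = 10.31%.

New unemployment rate ≈ 10.31%.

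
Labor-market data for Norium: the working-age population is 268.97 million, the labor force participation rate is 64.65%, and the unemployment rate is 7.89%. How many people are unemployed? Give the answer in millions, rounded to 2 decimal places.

Labor force = 0.6465 × 268.97 = 173.89 million.
Unemployed = 0.0789 × 173.89 ≈ 13.72 million.

About 13.72 million are unemployed.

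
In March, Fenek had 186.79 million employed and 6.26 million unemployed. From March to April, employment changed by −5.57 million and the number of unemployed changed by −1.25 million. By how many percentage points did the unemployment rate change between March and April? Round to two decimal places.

March: labor force = 186.79 + 6.26 = 193.05; u = 6.26/193.05 = 3.24%.
April: labor force = 181.22 + 5.01 = 186.23; u = 5.01/186.23 = 2.69%.
Change = 2.69% − 3.24% = −0.55 pp.

The unemployment rate changed by −0.55 percentage points.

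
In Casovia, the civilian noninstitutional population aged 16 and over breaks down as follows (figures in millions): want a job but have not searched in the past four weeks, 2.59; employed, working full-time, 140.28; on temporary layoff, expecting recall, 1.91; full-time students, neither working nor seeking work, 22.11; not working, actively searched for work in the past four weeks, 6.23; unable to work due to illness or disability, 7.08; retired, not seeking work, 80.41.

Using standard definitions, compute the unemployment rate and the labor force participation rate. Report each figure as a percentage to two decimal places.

Employed = 140.28 million.
Unemployed = 1.91 + 6.23 = 8.14 million (jobless and actively searching, or on temporary layoff).
Labor force = 140.28 + 8.14 = 148.42 million.
Not in labor force = 2.59 + 22.11 + 7.08 + 80.41 = 112.19 million (those not working and not actively searching are outside the labor force — including those who want a job but have given up searching).
Civilian working-age population = 148.42 + 112.19 = 260.61 million.
Unemployment rate = 8.14 / 148.42 = 5.48%.
Labor force participation rate = 148.42 / 260.61 = 56.95%.

Unemployment rate ≈ 5.48%; labor force participation rate ≈ 56.95%.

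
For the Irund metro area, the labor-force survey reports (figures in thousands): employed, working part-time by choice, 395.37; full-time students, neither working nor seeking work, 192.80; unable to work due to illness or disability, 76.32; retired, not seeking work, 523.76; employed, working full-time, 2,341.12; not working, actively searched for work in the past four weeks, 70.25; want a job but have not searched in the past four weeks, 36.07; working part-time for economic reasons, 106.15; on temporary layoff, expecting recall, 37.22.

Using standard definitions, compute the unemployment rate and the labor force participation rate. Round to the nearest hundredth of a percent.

Unemployment rate ≈ 3.64%; labor force participation rate ≈ 78.06%.

Employed = 395.37 + 2,341.12 + 106.15 = 2,842.64 thousand (anyone who worked, including part-time for economic reasons, counts as employed).
Unemployed = 70.25 + 37.22 = 107.47 thousand (jobless and actively searching, or on temporary layoff).
Labor force = 2,842.64 + 107.47 = 2,950.11 thousand.
Not in labor force = 192.80 + 76.32 + 523.76 + 36.07 = 828.95 thousand (those not working and not actively searching are outside the labor force — including those who want a job but have given up searching).
Civilian working-age population = 2,950.11 + 828.95 = 3,779.06 thousand.
Unemployment rate = 107.47 / 2,950.11 = 3.64%.
Labor force participation rate = 2,950.11 / 3,779.06 = 78.06%.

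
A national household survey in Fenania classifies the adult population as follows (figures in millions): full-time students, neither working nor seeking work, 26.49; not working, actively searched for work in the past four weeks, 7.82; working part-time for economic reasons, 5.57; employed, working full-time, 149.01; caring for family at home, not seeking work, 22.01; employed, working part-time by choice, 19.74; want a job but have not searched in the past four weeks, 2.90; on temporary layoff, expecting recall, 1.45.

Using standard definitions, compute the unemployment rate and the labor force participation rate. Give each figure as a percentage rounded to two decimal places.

Unemployment rate ≈ 5.05%; labor force participation rate ≈ 78.13%.

Employed = 5.57 + 149.01 + 19.74 = 174.32 million (anyone who worked, including part-time for economic reasons, counts as employed).
Unemployed = 7.82 + 1.45 = 9.27 million (jobless and actively searching, or on temporary layoff).
Labor force = 174.32 + 9.27 = 183.59 million.
Not in labor force = 26.49 + 22.01 + 2.90 = 51.40 million (those not working and not actively searching are outside the labor force — including those who want a job but have given up searching).
Civilian working-age population = 183.59 + 51.40 = 234.99 million.
Unemployment rate = 9.27 / 183.59 = 5.05%.
Labor force participation rate = 183.59 / 234.99 = 78.13%.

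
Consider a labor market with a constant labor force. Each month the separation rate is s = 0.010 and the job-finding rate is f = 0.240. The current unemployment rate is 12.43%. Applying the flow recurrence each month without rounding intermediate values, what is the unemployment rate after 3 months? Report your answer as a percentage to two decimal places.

Unemployment rate after three months ≈ 7.56%.

With a fixed labor force, u_{t+1} = u_t + s·(1−u_t) − f·u_t = u_t·(1−s−f) + s.
Here 1−s−f = 0.750 and s = 0.010.
u_1 = 0.124300 × 0.750 + 0.010 = 0.103225.
u_2 = 0.103225 × 0.750 + 0.010 = 0.087419.
u_3 = 0.087419 × 0.750 + 0.010 = 0.075564.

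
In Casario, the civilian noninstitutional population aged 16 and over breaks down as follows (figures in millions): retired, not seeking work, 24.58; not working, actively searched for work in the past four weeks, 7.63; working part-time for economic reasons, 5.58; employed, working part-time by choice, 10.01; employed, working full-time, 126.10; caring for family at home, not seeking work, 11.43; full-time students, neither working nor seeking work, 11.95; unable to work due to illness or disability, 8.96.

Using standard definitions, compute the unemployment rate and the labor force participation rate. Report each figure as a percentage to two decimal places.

Employed = 5.58 + 10.01 + 126.10 = 141.69 million (anyone who worked, including part-time for economic reasons, counts as employed).
Unemployed = 7.63 million.
Labor force = 141.69 + 7.63 = 149.32 million.
Not in labor force = 24.58 + 11.43 + 11.95 + 8.96 = 56.92 million (those not working and not actively searching are outside the labor force).
Civilian working-age population = 149.32 + 56.92 = 206.24 million.
Unemployment rate = 7.63 / 149.32 = 5.11%.
Labor force participation rate = 149.32 / 206.24 = 72.40%.

Unemployment rate ≈ 5.11%; labor force participation rate ≈ 72.40%.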